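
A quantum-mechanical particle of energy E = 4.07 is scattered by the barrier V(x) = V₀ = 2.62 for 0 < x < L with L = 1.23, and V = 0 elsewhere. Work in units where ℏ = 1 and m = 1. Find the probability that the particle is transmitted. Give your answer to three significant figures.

E > V₀: inside the barrier k₂ = √(2m(E − V₀))/ℏ = 1.703, k₂L = 2.095.
T = [1 + V₀² sin²(k₂L) / (4E(E − V₀))]⁻¹ = 1/1.218 = 0.821.

T = 0.821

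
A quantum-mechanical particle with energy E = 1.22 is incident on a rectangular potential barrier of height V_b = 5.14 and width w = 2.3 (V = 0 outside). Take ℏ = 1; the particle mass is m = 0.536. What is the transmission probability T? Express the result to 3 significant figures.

Since E < V_b the interior solution is evanescent with decay constant κ = √(2m(V_b − E))/ℏ = 2.050.
κw = 4.715, sinh(κw) = 55.79.
Matching ψ, ψ′ at both faces gives T = [1 + V_b² sinh²(κw) / (4E(V_b − E))]⁻¹ = 1/4300 = 0.000233.

T = 0.000233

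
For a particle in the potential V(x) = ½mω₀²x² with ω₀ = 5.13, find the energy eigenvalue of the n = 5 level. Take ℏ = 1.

E = 28.2

The oscillator eigenvalues are E_n = ℏω₀(n + ½), so E_5 = 5.13 × 5.5 = 28.22.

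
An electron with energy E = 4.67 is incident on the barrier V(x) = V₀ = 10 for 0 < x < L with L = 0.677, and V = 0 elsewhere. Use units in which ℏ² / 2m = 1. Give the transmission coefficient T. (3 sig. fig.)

T = 0.161

Since E < V₀ the interior solution is evanescent with decay constant κ = √(2m(V₀ − E))/ℏ = 2.309.
κL = 1.563, sinh(κL) = 2.282.
Matching ψ, ψ′ at both faces gives T = [1 + V₀² sinh²(κL) / (4E(V₀ − E))]⁻¹ = 1/6.229 = 0.161.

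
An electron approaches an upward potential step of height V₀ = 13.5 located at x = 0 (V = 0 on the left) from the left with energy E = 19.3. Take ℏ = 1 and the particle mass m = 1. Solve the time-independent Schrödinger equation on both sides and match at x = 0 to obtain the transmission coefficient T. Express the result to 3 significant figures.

On each side the TISE gives plane waves with k = √(2m(E − V))/ℏ: k₁ = √(2·1·19.3) = 6.213, k₂ = √(2·1·5.8) = 3.406.
Matching ψ and ψ′ at x = 0 gives r = (k₁ − k₂)/(k₁ + k₂), so R = r² = 0.08516 and T = 1 − R = 0.9148.

T = 0.915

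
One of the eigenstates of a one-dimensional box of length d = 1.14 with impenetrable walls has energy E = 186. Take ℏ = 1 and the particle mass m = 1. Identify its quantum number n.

n = 7

From E_n = n²π²ℏ²/(2md²) invert to n = √(2md²E)/(πℏ).
n = (1.14/π) × √(2 × 1 × 186) = 6.999 → n = 7.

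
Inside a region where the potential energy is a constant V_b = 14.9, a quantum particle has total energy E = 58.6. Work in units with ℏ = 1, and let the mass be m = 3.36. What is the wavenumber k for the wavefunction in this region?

k = 17.1

With E > V_b the solution is oscillatory, ψ ∝ e^{±ikx} with k = √(2m(E − V_b))/ℏ.
k = √(2 × 3.36 × 43.7) = 17.14.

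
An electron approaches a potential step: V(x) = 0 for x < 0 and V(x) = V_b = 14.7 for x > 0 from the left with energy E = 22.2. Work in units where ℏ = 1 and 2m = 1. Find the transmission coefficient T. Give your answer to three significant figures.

T = 0.930

The wavenumbers are k₁ = √(2mE)/ℏ = 4.712 on the left and k₂ = √(2m(E − V_b))/ℏ = 2.739 on the right.
Matching ψ and ψ′ at x = 0 gives r = (k₁ − k₂)/(k₁ + k₂), so R = r² = 0.07014 and T = 1 − R = 0.9299.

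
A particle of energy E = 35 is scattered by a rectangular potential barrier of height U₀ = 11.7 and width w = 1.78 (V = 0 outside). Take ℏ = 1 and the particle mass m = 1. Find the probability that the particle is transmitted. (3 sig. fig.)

T = 0.993

Above the barrier the interior wavenumber is k₂ = √(2m(E − U₀))/ℏ = 6.826, giving phase k₂w = 12.15.
T = [1 + U₀² sin²(k₂w) / (4E(E − U₀))]⁻¹ = 1/1.007 = 0.993.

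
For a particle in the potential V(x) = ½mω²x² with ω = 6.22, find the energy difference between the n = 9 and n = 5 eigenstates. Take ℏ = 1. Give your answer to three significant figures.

ΔE = 24.9

E_n = ℏω(n + ½), so ΔE = (9 − 5) ℏω = 4 × 6.22 = 24.88.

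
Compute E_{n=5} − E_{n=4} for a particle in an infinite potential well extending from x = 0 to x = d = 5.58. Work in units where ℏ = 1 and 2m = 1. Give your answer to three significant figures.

E_n = n²π²ℏ²/(2md²), so ΔE = (5² − 4²) π²ℏ²/(2md²).
ΔE = 9 × π² / (2 × 0.5 × 5.58²) = 2.853.

ΔE = 2.85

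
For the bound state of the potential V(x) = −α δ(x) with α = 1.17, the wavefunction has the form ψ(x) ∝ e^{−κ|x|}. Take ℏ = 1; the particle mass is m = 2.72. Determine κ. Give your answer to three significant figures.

Integrate −(ℏ²/2m)ψ'' − αδ(x)ψ = Eψ from −ε to +ε: the ψ'' term gives ψ'(0⁺) − ψ'(0⁻) and the δ term gives −(2mα/ℏ²)ψ(0).
With ψ ∝ e^{−κ|x|} this yields −2κ = −2mα/ℏ², so κ = mα/ℏ² = 3.182.

κ = 3.18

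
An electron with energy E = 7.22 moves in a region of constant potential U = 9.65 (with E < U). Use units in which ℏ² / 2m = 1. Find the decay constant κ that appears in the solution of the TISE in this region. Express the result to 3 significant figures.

Since E < U the TISE in this region is ψ'' = κ²ψ with κ = √(2m(U − E))/ℏ.
κ = √(2 × 0.5 × 2.43) = 1.559.

κ = 1.56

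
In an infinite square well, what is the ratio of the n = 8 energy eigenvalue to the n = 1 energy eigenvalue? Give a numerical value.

64

Since E_n ∝ n², the ratio is (8/1)² = 64.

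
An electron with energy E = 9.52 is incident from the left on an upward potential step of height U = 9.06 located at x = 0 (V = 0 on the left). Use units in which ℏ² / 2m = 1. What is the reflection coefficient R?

The wavenumbers are k₁ = √(2mE)/ℏ = 3.085 on the left and k₂ = √(2m(E − U))/ℏ = 0.6782 on the right.
Matching ψ and ψ′ at x = 0 gives r = (k₁ − k₂)/(k₁ + k₂), so R = r² = 0.4091 and T = 1 − R = 0.5909.

R = 0.409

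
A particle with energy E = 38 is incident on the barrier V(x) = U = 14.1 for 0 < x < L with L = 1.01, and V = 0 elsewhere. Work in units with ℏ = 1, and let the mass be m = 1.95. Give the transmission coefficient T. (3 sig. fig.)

Above the barrier the interior wavenumber is k₂ = √(2m(E − U))/ℏ = 9.655, giving phase k₂L = 9.751.
T = [1 + U² sin²(k₂L) / (4E(E − U))]⁻¹ = 1/1.006 = 0.994.

T = 0.994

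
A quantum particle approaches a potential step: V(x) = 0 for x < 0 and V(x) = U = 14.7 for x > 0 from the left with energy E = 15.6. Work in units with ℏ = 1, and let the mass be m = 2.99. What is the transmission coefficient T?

On each side the TISE gives plane waves with k = √(2m(E − V))/ℏ: k₁ = √(2·2.99·15.6) = 9.659, k₂ = √(2·2.99·0.9) = 2.320.
Continuity of ψ and ψ′ at the step yields the reflection amplitude r = (k₁ − k₂)/(k₁ + k₂) = 0.6127; thus R = |r|² = 0.3753, T = 0.6247.

T = 0.625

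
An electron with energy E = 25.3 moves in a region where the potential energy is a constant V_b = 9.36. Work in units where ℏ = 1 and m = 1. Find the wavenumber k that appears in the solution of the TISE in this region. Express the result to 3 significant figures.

k = 5.65

With E > V_b the solution is oscillatory, ψ ∝ e^{±ikx} with k = √(2m(E − V_b))/ℏ.
k = √(2 × 1 × 15.94) = 5.646.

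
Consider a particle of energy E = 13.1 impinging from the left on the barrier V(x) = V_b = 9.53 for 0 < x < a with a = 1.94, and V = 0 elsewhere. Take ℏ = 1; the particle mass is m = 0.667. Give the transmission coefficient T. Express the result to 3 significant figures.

T = 0.723

E > V_b: inside the barrier k₂ = √(2m(E − V_b))/ℏ = 2.182, k₂a = 4.234.
Matching at both interfaces gives T⁻¹ = 1 + V_b² sin²(k₂a) / [4E(E − V_b)] = 1.382, hence T = 0.723.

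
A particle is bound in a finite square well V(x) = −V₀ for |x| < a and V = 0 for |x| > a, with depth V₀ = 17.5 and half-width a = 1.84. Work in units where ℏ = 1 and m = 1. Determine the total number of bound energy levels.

N = 7

Define the well-strength parameter z₀ = (a/ℏ)√(2mV₀) = 1.84 × √(2·1·17.5) = 10.89.
A new bound state (alternating even/odd) appears each time z₀ passes a multiple of π/2, so N = ⌊2z₀/π⌋ + 1 = ⌊6.930⌋ + 1 = 7.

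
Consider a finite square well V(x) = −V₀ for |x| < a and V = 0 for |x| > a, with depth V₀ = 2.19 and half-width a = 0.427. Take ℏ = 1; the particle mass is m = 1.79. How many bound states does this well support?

N = 1

The dimensionless depth is z₀ = a√(2mV₀)/ℏ = 0.427 × √(7.840) = 1.196.
The even/odd transcendental equations gain one root per π/2 in z₀, giving N = 1 + ⌊2z₀/π⌋ = 1 + ⌊0.7612⌋ = 1.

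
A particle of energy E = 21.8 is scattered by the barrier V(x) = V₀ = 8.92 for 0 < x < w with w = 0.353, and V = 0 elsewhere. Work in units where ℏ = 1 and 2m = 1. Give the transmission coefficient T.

T = 0.939

E > V₀: inside the barrier k₂ = √(2m(E − V₀))/ℏ = 3.589, k₂w = 1.267.
T = [1 + V₀² sin²(k₂w) / (4E(E − V₀))]⁻¹ = 1/1.064 = 0.939.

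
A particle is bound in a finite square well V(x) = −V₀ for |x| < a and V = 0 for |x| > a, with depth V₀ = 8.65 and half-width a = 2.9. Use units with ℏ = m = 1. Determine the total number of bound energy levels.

N = 8

Define the well-strength parameter z₀ = (a/ℏ)√(2mV₀) = 2.9 × √(2·1·8.65) = 12.06.
A new bound state (alternating even/odd) appears each time z₀ passes a multiple of π/2, so N = ⌊2z₀/π⌋ + 1 = ⌊7.679⌋ + 1 = 8.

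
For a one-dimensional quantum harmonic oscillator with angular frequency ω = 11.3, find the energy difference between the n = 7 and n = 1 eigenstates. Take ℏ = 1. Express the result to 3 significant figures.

E_n = ℏω(n + ½), so ΔE = (7 − 1) ℏω = 6 × 11.3 = 67.80.

ΔE = 67.8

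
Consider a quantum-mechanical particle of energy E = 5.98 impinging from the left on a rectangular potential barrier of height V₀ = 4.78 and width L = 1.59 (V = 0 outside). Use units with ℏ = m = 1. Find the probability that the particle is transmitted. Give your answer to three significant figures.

T = 0.761

E > V₀: inside the barrier k₂ = √(2m(E − V₀))/ℏ = 1.549, k₂L = 2.463.
T = [1 + V₀² sin²(k₂L) / (4E(E − V₀))]⁻¹ = 1/1.313 = 0.761.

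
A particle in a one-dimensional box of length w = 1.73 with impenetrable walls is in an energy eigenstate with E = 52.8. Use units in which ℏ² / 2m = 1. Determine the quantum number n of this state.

From E_n = n²π²ℏ²/(2mw²) invert to n = √(2mw²E)/(πℏ).
n = (1.73/π) × √(2 × 0.5 × 52.8) = 4.001 → n = 4.

n = 4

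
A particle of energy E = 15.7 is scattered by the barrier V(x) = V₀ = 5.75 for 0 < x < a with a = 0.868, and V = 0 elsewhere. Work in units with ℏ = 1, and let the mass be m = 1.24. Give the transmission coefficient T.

Above the barrier the interior wavenumber is k₂ = √(2m(E − V₀))/ℏ = 4.967, giving phase k₂a = 4.312.
Matching at both interfaces gives T⁻¹ = 1 + V₀² sin²(k₂a) / [4E(E − V₀)] = 1.045, hence T = 0.957.

T = 0.957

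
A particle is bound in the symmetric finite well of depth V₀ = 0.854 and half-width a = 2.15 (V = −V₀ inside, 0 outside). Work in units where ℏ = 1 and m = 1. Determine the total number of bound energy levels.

N = 2

Define the well-strength parameter z₀ = (a/ℏ)√(2mV₀) = 2.15 × √(2·1·0.854) = 2.810.
A new bound state (alternating even/odd) appears each time z₀ passes a multiple of π/2, so N = ⌊2z₀/π⌋ + 1 = ⌊1.789⌋ + 1 = 2.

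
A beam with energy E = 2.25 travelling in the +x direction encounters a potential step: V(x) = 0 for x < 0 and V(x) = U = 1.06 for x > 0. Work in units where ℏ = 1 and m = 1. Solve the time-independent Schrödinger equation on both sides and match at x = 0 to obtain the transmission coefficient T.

T = 0.975

On each side the TISE gives plane waves with k = √(2m(E − V))/ℏ: k₁ = √(2·1·2.25) = 2.121, k₂ = √(2·1·1.19) = 1.543.
Continuity of ψ and ψ′ at the step yields the reflection amplitude r = (k₁ − k₂)/(k₁ + k₂) = 0.1579; thus R = |r|² = 0.02494, T = 0.9751.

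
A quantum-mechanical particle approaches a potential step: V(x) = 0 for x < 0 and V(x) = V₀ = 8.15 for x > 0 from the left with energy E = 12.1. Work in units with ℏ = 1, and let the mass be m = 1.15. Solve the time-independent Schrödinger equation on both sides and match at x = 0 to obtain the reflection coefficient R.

The wavenumbers are k₁ = √(2mE)/ℏ = 5.275 on the left and k₂ = √(2m(E − V₀))/ℏ = 3.014 on the right.
Matching ψ and ψ′ at x = 0 gives r = (k₁ − k₂)/(k₁ + k₂), so R = r² = 0.07441 and T = 1 − R = 0.9256.

R = 0.0744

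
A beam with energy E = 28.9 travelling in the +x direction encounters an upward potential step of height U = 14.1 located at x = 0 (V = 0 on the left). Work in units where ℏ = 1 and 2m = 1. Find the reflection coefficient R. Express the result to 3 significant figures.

R = 0.0275

The wavenumbers are k₁ = √(2mE)/ℏ = 5.376 on the left and k₂ = √(2m(E − U))/ℏ = 3.847 on the right.
Matching ψ and ψ′ at x = 0 gives r = (k₁ − k₂)/(k₁ + k₂), so R = r² = 0.02748 and T = 1 − R = 0.9725.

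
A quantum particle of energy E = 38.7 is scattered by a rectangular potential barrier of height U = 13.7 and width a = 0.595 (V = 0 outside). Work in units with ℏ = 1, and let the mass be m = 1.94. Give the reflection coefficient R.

E > U: inside the barrier k₂ = √(2m(E − U))/ℏ = 9.849, k₂a = 5.860.
Matching at both interfaces gives T⁻¹ = 1 + U² sin²(k₂a) / [4E(E − U)] = 1.008, hence T = 0.992.
R = 1 − T = 0.00811.

R = 0.00811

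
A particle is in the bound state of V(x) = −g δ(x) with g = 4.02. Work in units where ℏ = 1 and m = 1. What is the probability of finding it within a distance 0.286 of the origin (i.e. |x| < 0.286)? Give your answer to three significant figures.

P = 0.900

The normalised bound state is ψ = √κ e^{−κ|x|} with κ = mg/ℏ² = 4.020.
P(|x| < d) = ∫_{−d}^{d} κ e^{−2κ|x|} dx = 1 − e^{−2κd} = 1 − e^{−2.299} = 0.8997.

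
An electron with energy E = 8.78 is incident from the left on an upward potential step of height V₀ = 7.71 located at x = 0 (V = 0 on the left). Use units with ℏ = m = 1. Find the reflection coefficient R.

R = 0.233

On each side the TISE gives plane waves with k = √(2m(E − V))/ℏ: k₁ = √(2·1·8.78) = 4.190, k₂ = √(2·1·1.07) = 1.463.
Continuity of ψ and ψ′ at the step yields the reflection amplitude r = (k₁ − k₂)/(k₁ + k₂) = 0.4825; thus R = |r|² = 0.2328, T = 0.7672.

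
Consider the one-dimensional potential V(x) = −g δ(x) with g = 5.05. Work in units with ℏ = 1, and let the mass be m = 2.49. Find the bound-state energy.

E = -31.8

For x ≠ 0 the bound state is ψ ∝ e^{−κ|x|}; integrating the TISE across the delta gives the cusp condition 2κ = 2mg/ℏ², so κ = 12.57.
Then E = −ℏ²κ²/(2m) = −mg²/(2ℏ²) = -31.75.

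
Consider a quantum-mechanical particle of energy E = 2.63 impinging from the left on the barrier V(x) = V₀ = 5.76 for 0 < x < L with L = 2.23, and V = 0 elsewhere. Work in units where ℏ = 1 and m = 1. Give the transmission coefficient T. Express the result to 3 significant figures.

E < V₀: inside the barrier ψ ∝ e^{±κx} with κ = √(2m(V₀ − E))/ℏ = 2.502.
κL = 5.579, sinh(κL) = 132.5.
Matching ψ, ψ′ at both faces gives T = [1 + V₀² sinh²(κL) / (4E(V₀ − E))]⁻¹ = 1/17680 = 0.0000566.

T = 0.0000566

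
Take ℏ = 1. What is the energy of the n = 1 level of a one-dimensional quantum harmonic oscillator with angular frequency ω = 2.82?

The oscillator eigenvalues are E_n = ℏω(n + ½), so E_1 = 2.82 × 1.5 = 4.230.

E = 4.23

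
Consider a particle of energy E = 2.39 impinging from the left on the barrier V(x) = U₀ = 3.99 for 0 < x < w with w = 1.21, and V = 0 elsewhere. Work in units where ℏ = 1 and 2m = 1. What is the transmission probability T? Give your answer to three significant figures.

T = 0.165

Since E < U₀ the interior solution is evanescent with decay constant κ = √(2m(U₀ − E))/ℏ = 1.265.
κw = 1.531, sinh(κw) = 2.202.
The exact tunnelling result is T⁻¹ = 1 + U₀² sinh²(κw) / [4E(U₀ − E)] = 6.047, so T = 0.165.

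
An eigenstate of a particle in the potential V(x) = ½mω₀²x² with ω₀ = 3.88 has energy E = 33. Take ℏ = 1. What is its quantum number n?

n = 8

Invert E_n = (n + ½)ℏω₀: n = E/ℏω₀ − ½ = 8.005, so n = 8.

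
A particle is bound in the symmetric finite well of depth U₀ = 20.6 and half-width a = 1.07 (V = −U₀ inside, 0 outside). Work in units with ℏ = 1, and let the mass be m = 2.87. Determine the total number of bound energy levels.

N = 8

Define the well-strength parameter z₀ = (a/ℏ)√(2mU₀) = 1.07 × √(2·2.87·20.6) = 11.64.
A new bound state (alternating even/odd) appears each time z₀ passes a multiple of π/2, so N = ⌊2z₀/π⌋ + 1 = ⌊7.407⌋ + 1 = 8.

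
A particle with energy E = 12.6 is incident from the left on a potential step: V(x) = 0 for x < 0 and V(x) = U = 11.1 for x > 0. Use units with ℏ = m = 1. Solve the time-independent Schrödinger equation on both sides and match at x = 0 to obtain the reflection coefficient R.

On each side the TISE gives plane waves with k = √(2m(E − V))/ℏ: k₁ = √(2·1·12.6) = 5.020, k₂ = √(2·1·1.5) = 1.732.
Matching ψ and ψ′ at x = 0 gives r = (k₁ − k₂)/(k₁ + k₂), so R = r² = 0.2371 and T = 1 − R = 0.7629.

R = 0.237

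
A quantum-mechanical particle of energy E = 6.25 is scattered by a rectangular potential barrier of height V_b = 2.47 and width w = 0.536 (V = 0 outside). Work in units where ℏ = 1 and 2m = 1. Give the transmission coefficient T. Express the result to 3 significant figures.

T = 0.954

Above the barrier the interior wavenumber is k₂ = √(2m(E − V_b))/ℏ = 1.944, giving phase k₂w = 1.042.
T = [1 + V_b² sin²(k₂w) / (4E(E − V_b))]⁻¹ = 1/1.048 = 0.954.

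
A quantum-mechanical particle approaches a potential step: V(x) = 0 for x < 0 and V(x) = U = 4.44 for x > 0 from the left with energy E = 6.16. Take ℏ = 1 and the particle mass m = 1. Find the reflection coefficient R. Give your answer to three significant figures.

R = 0.0952

On each side the TISE gives plane waves with k = √(2m(E − V))/ℏ: k₁ = √(2·1·6.16) = 3.510, k₂ = √(2·1·1.72) = 1.855.
Continuity of ψ and ψ′ at the step yields the reflection amplitude r = (k₁ − k₂)/(k₁ + k₂) = 0.3085; thus R = |r|² = 0.09520, T = 0.9048.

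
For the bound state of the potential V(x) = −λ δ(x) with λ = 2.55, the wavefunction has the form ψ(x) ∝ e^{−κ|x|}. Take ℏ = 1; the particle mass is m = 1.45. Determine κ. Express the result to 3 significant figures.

Integrate −(ℏ²/2m)ψ'' − λδ(x)ψ = Eψ from −ε to +ε: the ψ'' term gives ψ'(0⁺) − ψ'(0⁻) and the δ term gives −(2mλ/ℏ²)ψ(0).
With ψ ∝ e^{−κ|x|} this yields −2κ = −2mλ/ℏ², so κ = mλ/ℏ² = 3.698.

κ = 3.70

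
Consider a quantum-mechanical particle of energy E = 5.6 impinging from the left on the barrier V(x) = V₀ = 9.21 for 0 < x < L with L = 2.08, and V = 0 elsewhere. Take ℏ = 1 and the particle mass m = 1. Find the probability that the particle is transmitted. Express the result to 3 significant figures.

E < V₀: inside the barrier ψ ∝ e^{±κx} with κ = √(2m(V₀ − E))/ℏ = 2.687.
κL = 5.589, sinh(κL) = 133.7.
The exact tunnelling result is T⁻¹ = 1 + V₀² sinh²(κL) / [4E(V₀ − E)] = 18760, so T = 0.0000533.

T = 0.0000533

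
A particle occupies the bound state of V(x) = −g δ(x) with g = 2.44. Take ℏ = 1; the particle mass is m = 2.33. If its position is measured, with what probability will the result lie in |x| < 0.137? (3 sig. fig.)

P = 0.789

The normalised bound state is ψ = √κ e^{−κ|x|} with κ = mg/ℏ² = 5.685.
P(|x| < d) = ∫_{−d}^{d} κ e^{−2κ|x|} dx = 1 − e^{−2κd} = 1 − e^{−1.558} = 0.7894.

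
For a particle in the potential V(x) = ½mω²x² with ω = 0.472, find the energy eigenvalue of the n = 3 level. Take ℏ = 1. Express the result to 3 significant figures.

Using E_n = (n + ½)ℏω: E_3 = 3.5 × 0.472 = 1.652.

E = 1.65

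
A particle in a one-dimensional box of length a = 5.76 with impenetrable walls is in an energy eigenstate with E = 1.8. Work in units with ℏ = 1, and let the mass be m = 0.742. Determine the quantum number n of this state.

n = 3

For an infinite well E_n = n²π²ℏ²/(2ma²), so n = (a/πℏ)√(2mE).
n = (5.76/π) × √(2 × 0.742 × 1.8) = 2.997 → n = 3.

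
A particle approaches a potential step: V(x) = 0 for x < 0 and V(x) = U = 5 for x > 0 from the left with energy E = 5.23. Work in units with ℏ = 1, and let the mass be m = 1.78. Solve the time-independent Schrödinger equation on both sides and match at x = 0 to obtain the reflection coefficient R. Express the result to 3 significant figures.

R = 0.427

On each side the TISE gives plane waves with k = √(2m(E − V))/ℏ: k₁ = √(2·1.78·5.23) = 4.315, k₂ = √(2·1.78·0.23) = 0.9049.
Continuity of ψ and ψ′ at the step yields the reflection amplitude r = (k₁ − k₂)/(k₁ + k₂) = 0.6533; thus R = |r|² = 0.4268, T = 0.5732.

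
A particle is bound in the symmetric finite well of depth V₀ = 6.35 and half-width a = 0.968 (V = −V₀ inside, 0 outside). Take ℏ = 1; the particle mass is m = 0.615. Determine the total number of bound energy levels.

N = 2

The dimensionless depth is z₀ = a√(2mV₀)/ℏ = 0.968 × √(7.811) = 2.705.
The even/odd transcendental equations gain one root per π/2 in z₀, giving N = 1 + ⌊2z₀/π⌋ = 1 + ⌊1.722⌋ = 2.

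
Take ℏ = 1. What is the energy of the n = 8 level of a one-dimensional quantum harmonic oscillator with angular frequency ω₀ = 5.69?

The oscillator eigenvalues are E_n = ℏω₀(n + ½), so E_8 = 5.69 × 8.5 = 48.37.

E = 48.4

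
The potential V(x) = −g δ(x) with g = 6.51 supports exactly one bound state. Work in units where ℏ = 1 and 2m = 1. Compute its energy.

The bound state is ψ(x) = √κ e^{−κ|x|}. The derivative jump ψ'(0⁺) − ψ'(0⁻) = −(2mg/ℏ²)ψ(0) fixes κ = mg/ℏ² = 3.255.
Then E = −ℏ²κ²/(2m) = −mg²/(2ℏ²) = -10.60.

E = -10.6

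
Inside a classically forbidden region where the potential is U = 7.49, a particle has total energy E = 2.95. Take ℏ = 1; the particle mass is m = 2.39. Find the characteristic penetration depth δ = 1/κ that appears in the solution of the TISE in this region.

δ = 0.215

Since E < U the TISE in this region is ψ'' = κ²ψ with κ = √(2m(U − E))/ℏ.
κ = √(2 × 2.39 × 4.54) = 4.658. The penetration depth is δ = 1/κ = 0.215.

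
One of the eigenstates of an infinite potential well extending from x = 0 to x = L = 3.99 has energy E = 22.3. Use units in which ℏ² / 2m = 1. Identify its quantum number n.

n = 6

For an infinite well E_n = n²π²ℏ²/(2mL²), so n = (L/πℏ)√(2mE).
n = (3.99/π) × √(2 × 0.5 × 22.3) = 5.998 → n = 6.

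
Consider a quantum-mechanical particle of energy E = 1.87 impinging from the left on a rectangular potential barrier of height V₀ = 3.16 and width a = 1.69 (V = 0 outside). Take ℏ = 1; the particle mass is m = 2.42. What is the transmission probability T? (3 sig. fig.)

T = 0.000830

E < V₀: inside the barrier ψ ∝ e^{±κx} with κ = √(2m(V₀ − E))/ℏ = 2.499.
κa = 4.223, sinh(κa) = 34.11.
Matching ψ, ψ′ at both faces gives T = [1 + V₀² sinh²(κa) / (4E(V₀ − E))]⁻¹ = 1/1205 = 0.000830.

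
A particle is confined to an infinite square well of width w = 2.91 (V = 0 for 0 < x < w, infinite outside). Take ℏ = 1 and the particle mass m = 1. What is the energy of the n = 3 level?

E = 5.24

Requiring ψ(0) = ψ(w) = 0 quantises k = nπ/w, hence E_n = ℏ²k²/2m = n²π²ℏ²/(2mw²).
E_3 = 3² × π² / (2 × 1 × 2.91²) = 5.245.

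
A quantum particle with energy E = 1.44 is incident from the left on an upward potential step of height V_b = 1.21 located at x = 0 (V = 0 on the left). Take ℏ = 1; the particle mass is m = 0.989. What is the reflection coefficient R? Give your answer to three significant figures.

On each side the TISE gives plane waves with k = √(2m(E − V))/ℏ: k₁ = √(2·0.989·1.44) = 1.688, k₂ = √(2·0.989·0.23) = 0.6745.
Matching ψ and ψ′ at x = 0 gives r = (k₁ − k₂)/(k₁ + k₂), so R = r² = 0.1840 and T = 1 − R = 0.8160.

R = 0.184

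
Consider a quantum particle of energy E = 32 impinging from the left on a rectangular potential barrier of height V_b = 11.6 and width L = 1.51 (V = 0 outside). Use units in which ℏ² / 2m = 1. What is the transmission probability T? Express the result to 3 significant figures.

T = 0.987

Above the barrier the interior wavenumber is k₂ = √(2m(E − V_b))/ℏ = 4.517, giving phase k₂L = 6.820.
Matching at both interfaces gives T⁻¹ = 1 + V_b² sin²(k₂L) / [4E(E − V_b)] = 1.013, hence T = 0.987.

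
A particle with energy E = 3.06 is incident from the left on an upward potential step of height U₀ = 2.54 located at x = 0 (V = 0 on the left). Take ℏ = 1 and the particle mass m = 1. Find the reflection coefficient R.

R = 0.173

The wavenumbers are k₁ = √(2mE)/ℏ = 2.474 on the left and k₂ = √(2m(E − U₀))/ℏ = 1.020 on the right.
Continuity of ψ and ψ′ at the step yields the reflection amplitude r = (k₁ − k₂)/(k₁ + k₂) = 0.4162; thus R = |r|² = 0.1732, T = 0.8268.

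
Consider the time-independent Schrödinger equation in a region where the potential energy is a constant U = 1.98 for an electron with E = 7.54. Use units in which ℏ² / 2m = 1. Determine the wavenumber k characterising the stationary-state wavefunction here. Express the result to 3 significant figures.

With E > U the solution is oscillatory, ψ ∝ e^{±ikx} with k = √(2m(E − U))/ℏ.
k = √(2 × 0.5 × 5.56) = 2.358.

k = 2.36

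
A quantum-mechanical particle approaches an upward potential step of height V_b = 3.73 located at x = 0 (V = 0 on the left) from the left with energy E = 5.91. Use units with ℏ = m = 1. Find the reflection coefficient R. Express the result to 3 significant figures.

R = 0.0597

On each side the TISE gives plane waves with k = √(2m(E − V))/ℏ: k₁ = √(2·1·5.91) = 3.438, k₂ = √(2·1·2.18) = 2.088.
Matching ψ and ψ′ at x = 0 gives r = (k₁ − k₂)/(k₁ + k₂), so R = r² = 0.05968 and T = 1 − R = 0.9403.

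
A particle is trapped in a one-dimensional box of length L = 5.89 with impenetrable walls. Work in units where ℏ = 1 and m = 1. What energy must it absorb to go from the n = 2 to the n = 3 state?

E_n = n²π²ℏ²/(2mL²), so ΔE = (3² − 2²) π²ℏ²/(2mL²).
ΔE = 5 × π² / (2 × 1 × 5.89²) = 0.7112.

ΔE = 0.711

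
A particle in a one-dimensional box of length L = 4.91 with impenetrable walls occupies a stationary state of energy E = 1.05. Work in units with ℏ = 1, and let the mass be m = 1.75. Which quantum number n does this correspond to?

From E_n = n²π²ℏ²/(2mL²) invert to n = √(2mL²E)/(πℏ).
n = (4.91/π) × √(2 × 1.75 × 1.05) = 2.996 → n = 3.

n = 3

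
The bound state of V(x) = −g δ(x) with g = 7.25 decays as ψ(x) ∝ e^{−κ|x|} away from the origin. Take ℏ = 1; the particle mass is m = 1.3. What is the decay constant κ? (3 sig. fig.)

κ = 9.43

Integrate −(ℏ²/2m)ψ'' − gδ(x)ψ = Eψ from −ε to +ε: the ψ'' term gives ψ'(0⁺) − ψ'(0⁻) and the δ term gives −(2mg/ℏ²)ψ(0).
With ψ ∝ e^{−κ|x|} this yields −2κ = −2mg/ℏ², so κ = mg/ℏ² = 9.425.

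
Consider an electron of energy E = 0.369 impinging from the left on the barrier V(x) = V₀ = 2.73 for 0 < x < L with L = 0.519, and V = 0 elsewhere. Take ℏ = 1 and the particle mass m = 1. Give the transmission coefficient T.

E < V₀: inside the barrier ψ ∝ e^{±κx} with κ = √(2m(V₀ − E))/ℏ = 2.173.
κL = 1.128, sinh(κL) = 1.383.
The exact tunnelling result is T⁻¹ = 1 + V₀² sinh²(κL) / [4E(V₀ − E)] = 5.088, so T = 0.197.

T = 0.197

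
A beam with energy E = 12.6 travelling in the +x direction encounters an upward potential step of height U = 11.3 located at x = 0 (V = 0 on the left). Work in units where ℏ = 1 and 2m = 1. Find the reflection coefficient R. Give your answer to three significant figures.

The wavenumbers are k₁ = √(2mE)/ℏ = 3.550 on the left and k₂ = √(2m(E − U))/ℏ = 1.140 on the right.
Matching ψ and ψ′ at x = 0 gives r = (k₁ − k₂)/(k₁ + k₂), so R = r² = 0.2640 and T = 1 − R = 0.7360.

R = 0.264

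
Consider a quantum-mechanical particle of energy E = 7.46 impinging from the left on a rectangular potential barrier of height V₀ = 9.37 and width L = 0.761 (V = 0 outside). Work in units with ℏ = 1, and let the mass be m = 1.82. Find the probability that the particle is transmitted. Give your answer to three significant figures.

Since E < V₀ the interior solution is evanescent with decay constant κ = √(2m(V₀ − E))/ℏ = 2.637.
κL = 2.007, sinh(κL) = 3.652.
The exact tunnelling result is T⁻¹ = 1 + V₀² sinh²(κL) / [4E(V₀ − E)] = 21.54, so T = 0.0464.

T = 0.0464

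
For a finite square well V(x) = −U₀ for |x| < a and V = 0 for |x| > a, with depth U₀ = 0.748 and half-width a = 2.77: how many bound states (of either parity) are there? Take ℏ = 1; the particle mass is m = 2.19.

N = 4

The dimensionless depth is z₀ = a√(2mU₀)/ℏ = 2.77 × √(3.276) = 5.014.
The even/odd transcendental equations gain one root per π/2 in z₀, giving N = 1 + ⌊2z₀/π⌋ = 1 + ⌊3.192⌋ = 4.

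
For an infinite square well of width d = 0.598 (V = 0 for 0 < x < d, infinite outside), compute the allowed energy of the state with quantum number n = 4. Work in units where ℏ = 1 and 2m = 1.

E = 442

Requiring ψ(0) = ψ(d) = 0 quantises k = nπ/d, hence E_n = ℏ²k²/2m = n²π²ℏ²/(2md²).
E_4 = 4² × π² / (2 × 0.5 × 0.598²) = 441.6.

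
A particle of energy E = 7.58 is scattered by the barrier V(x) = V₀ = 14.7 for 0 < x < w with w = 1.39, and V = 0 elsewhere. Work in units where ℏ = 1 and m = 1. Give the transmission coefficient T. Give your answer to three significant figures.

T = 0.000111

Since E < V₀ the interior solution is evanescent with decay constant κ = √(2m(V₀ − E))/ℏ = 3.774.
κw = 5.245, sinh(κw) = 94.83.
The exact tunnelling result is T⁻¹ = 1 + V₀² sinh²(κw) / [4E(V₀ − E)] = 9003, so T = 0.000111.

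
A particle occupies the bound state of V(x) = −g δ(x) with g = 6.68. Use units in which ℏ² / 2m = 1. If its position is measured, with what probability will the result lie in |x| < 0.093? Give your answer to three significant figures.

P = 0.463

The normalised bound state is ψ = √κ e^{−κ|x|} with κ = mg/ℏ² = 3.340.
P(|x| < d) = ∫_{−d}^{d} κ e^{−2κ|x|} dx = 1 − e^{−2κd} = 1 − e^{−0.6212} = 0.4627.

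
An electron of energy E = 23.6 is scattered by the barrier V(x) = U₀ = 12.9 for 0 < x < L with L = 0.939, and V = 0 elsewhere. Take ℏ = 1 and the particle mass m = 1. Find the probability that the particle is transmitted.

T = 0.875

Above the barrier the interior wavenumber is k₂ = √(2m(E − U₀))/ℏ = 4.626, giving phase k₂L = 4.344.
T = [1 + U₀² sin²(k₂L) / (4E(E − U₀))]⁻¹ = 1/1.143 = 0.875.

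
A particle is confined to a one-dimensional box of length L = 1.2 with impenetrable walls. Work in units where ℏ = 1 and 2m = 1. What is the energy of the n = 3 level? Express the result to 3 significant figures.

Requiring ψ(0) = ψ(L) = 0 quantises k = nπ/L, hence E_n = ℏ²k²/2m = n²π²ℏ²/(2mL²).
E_3 = 3² × π² / (2 × 0.5 × 1.2²) = 61.69.

E = 61.7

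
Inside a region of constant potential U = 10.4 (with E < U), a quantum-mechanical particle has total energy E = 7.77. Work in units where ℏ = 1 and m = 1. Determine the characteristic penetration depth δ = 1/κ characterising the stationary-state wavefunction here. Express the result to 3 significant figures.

Since E < U the TISE in this region is ψ'' = κ²ψ with κ = √(2m(U − E))/ℏ.
κ = √(2 × 1 × 2.63) = 2.293. The penetration depth is δ = 1/κ = 0.436.

δ = 0.436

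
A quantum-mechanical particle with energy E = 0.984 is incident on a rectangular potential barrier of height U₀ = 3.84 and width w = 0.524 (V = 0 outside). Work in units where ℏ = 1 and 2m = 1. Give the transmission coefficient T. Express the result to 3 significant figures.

T = 0.430

E < U₀: inside the barrier ψ ∝ e^{±κx} with κ = √(2m(U₀ − E))/ℏ = 1.690.
κw = 0.8855, sinh(κw) = 1.006.
Matching ψ, ψ′ at both faces gives T = [1 + U₀² sinh²(κw) / (4E(U₀ − E))]⁻¹ = 1/2.327 = 0.430.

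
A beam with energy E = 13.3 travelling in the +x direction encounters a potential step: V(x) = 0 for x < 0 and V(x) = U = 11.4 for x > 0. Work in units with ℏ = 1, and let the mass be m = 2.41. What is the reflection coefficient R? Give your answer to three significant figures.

On each side the TISE gives plane waves with k = √(2m(E − V))/ℏ: k₁ = √(2·2.41·13.3) = 8.007, k₂ = √(2·2.41·1.9) = 3.026.
Continuity of ψ and ψ′ at the step yields the reflection amplitude r = (k₁ − k₂)/(k₁ + k₂) = 0.4514; thus R = |r|² = 0.2038, T = 0.7962.

R = 0.204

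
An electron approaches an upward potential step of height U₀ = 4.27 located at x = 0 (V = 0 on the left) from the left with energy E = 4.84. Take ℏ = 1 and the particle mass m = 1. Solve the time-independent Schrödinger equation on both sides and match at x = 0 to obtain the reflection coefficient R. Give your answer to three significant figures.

The wavenumbers are k₁ = √(2mE)/ℏ = 3.111 on the left and k₂ = √(2m(E − U₀))/ℏ = 1.068 on the right.
Matching ψ and ψ′ at x = 0 gives r = (k₁ − k₂)/(k₁ + k₂), so R = r² = 0.2391 and T = 1 − R = 0.7609.

R = 0.239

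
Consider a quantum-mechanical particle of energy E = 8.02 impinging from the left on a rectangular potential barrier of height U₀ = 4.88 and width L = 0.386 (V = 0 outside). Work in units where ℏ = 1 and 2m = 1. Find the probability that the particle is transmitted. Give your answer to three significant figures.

Above the barrier the interior wavenumber is k₂ = √(2m(E − U₀))/ℏ = 1.772, giving phase k₂L = 0.6840.
Matching at both interfaces gives T⁻¹ = 1 + U₀² sin²(k₂L) / [4E(E − U₀)] = 1.094, hence T = 0.914.

T = 0.914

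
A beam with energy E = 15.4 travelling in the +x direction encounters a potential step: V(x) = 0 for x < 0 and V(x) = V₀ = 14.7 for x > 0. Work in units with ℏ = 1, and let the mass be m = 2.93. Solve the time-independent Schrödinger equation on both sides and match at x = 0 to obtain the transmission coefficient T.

T = 0.579

On each side the TISE gives plane waves with k = √(2m(E − V))/ℏ: k₁ = √(2·2.93·15.4) = 9.500, k₂ = √(2·2.93·0.7) = 2.025.
Continuity of ψ and ψ′ at the step yields the reflection amplitude r = (k₁ − k₂)/(k₁ + k₂) = 0.6485; thus R = |r|² = 0.4206, T = 0.5794.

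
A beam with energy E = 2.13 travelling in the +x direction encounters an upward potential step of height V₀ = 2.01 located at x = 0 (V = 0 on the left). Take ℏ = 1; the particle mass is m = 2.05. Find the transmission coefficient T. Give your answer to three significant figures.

T = 0.620

The wavenumbers are k₁ = √(2mE)/ℏ = 2.955 on the left and k₂ = √(2m(E − V₀))/ℏ = 0.7014 on the right.
Continuity of ψ and ψ′ at the step yields the reflection amplitude r = (k₁ − k₂)/(k₁ + k₂) = 0.6163; thus R = |r|² = 0.3799, T = 0.6201.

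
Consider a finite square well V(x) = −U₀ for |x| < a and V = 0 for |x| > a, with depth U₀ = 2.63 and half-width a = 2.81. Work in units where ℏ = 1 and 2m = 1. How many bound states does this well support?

Define the well-strength parameter z₀ = (a/ℏ)√(2mU₀) = 2.81 × √(2·0.5·2.63) = 4.557.
The even/odd transcendental equations gain one root per π/2 in z₀, giving N = 1 + ⌊2z₀/π⌋ = 1 + ⌊2.901⌋ = 3.

N = 3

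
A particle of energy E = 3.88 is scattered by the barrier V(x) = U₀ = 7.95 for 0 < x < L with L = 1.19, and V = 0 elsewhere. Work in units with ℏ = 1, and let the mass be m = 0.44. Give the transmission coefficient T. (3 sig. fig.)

T = 0.0433

Since E < U₀ the interior solution is evanescent with decay constant κ = √(2m(U₀ − E))/ℏ = 1.893.
κL = 2.252, sinh(κL) = 4.701.
The exact tunnelling result is T⁻¹ = 1 + U₀² sinh²(κL) / [4E(U₀ − E)] = 23.11, so T = 0.0433.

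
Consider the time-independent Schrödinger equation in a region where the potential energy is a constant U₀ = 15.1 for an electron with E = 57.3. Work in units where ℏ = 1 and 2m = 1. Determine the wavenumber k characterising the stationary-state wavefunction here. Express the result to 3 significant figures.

With E > U₀ the solution is oscillatory, ψ ∝ e^{±ikx} with k = √(2m(E − U₀))/ℏ.
k = √(2 × 0.5 × 42.2) = 6.496.

k = 6.50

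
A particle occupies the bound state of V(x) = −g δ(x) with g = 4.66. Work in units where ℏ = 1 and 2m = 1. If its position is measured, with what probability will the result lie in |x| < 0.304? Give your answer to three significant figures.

P = 0.757

The normalised bound state is ψ = √κ e^{−κ|x|} with κ = mg/ℏ² = 2.330.
P(|x| < d) = ∫_{−d}^{d} κ e^{−2κ|x|} dx = 1 − e^{−2κd} = 1 − e^{−1.417} = 0.7575.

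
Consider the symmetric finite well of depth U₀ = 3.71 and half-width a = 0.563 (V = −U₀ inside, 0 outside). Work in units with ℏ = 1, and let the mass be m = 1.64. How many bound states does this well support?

The dimensionless depth is z₀ = a√(2mU₀)/ℏ = 0.563 × √(12.17) = 1.964.
A new bound state (alternating even/odd) appears each time z₀ passes a multiple of π/2, so N = ⌊2z₀/π⌋ + 1 = ⌊1.250⌋ + 1 = 2.

N = 2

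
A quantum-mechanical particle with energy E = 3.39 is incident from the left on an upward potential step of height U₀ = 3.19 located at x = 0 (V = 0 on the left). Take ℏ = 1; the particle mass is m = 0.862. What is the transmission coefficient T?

T = 0.629

On each side the TISE gives plane waves with k = √(2m(E − V))/ℏ: k₁ = √(2·0.862·3.39) = 2.418, k₂ = √(2·0.862·0.2) = 0.5872.
Continuity of ψ and ψ′ at the step yields the reflection amplitude r = (k₁ − k₂)/(k₁ + k₂) = 0.6091; thus R = |r|² = 0.3711, T = 0.6289.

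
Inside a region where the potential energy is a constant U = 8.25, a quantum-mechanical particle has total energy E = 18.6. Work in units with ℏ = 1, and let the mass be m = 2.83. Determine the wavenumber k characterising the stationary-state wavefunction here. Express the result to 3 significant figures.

k = 7.65

With E > U the solution is oscillatory, ψ ∝ e^{±ikx} with k = √(2m(E − U))/ℏ.
k = √(2 × 2.83 × 10.35) = 7.654.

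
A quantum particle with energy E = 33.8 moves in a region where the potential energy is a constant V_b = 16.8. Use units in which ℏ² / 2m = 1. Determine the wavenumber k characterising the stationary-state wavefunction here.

With E > V_b the solution is oscillatory, ψ ∝ e^{±ikx} with k = √(2m(E − V_b))/ℏ.
k = √(2 × 0.5 × 17) = 4.123.

k = 4.12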